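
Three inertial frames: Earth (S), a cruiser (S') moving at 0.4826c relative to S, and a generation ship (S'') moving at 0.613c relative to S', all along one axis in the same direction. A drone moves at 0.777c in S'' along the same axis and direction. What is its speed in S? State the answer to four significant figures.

Compose velocities in two stages. Stage 1 (into S'): u₁ = (0.777+0.613)/(1+0.777×0.613) = 0.94154.
Stage 2 (into S): u = (0.94154+0.4826)/(1+0.94154×0.4826) = 0.9792, so the speed is 0.9792c.

0.9792c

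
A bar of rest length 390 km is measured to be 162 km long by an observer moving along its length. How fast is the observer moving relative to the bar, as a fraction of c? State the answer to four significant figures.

Length contraction gives γ = L₀/L = 390/162 = 2.4074.
β = √(1 − 1/γ²) = √0.827455 = 0.9096.

0.9096c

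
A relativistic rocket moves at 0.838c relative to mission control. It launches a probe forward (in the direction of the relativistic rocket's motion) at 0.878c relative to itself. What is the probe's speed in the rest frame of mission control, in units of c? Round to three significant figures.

0.989c

Relativistic velocity addition: u = (u' + v)/(1 + u'v/c²), with u' = 0.878c and v = 0.838c.
Numerator: 0.878 + 0.838 = 1.716. Denominator: 1 + (0.878)(0.838) = 1.735764.
u = 1.716/1.735764 = 0.98861, so the speed is 0.989c.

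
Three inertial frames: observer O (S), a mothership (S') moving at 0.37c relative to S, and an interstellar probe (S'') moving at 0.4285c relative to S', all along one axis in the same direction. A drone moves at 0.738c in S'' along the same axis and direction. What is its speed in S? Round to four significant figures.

First combine the drone and interstellar probe (S''→S'): u₁ = (0.738 + 0.4285)/(1 + 0.738×0.4285) = 1.1665/1.316233 = 0.88624.
Then combine with the mothership (S'→S): u = (0.88624 + 0.37)/(1 + 0.88624×0.37) = 1.25624/1.3279088 = 0.94603.

0.9460c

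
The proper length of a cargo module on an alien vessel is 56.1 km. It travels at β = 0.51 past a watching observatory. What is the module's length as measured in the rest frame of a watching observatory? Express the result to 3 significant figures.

48.3 km

γ = 1/√(1 − β²) = 1/√(1 − 0.2601) = 1/√0.7399 = 1/0.860174 = 1.1626.
Along the direction of motion the measured length is L₀/γ = 56.1/1.1626 = 48.3 km.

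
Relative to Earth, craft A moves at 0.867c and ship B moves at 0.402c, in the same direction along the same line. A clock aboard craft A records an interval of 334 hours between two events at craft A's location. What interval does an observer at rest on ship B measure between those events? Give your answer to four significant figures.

Speed of craft A in ship B's frame: u = (v_A − v_B)/(1 − v_A v_B/c²) = (0.867 − 0.402)/(1 − 0.867×0.402) = 0.465/0.651466 = 0.71377; |u| = 0.71377c.
At |u| = 0.71377c, γ = (1 − 0.509468)^(−1/2) = 1.4278.
The clock on craft A records proper time, so ship B measures Δt = γΔτ = 1.4278 × 334 = 476.9 hours.

476.9 hours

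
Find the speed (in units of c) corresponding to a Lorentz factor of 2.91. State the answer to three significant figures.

0.939c

β = √(1 − 1/γ²) = √(1 − 1/8.4681) = √0.88191 = 0.939.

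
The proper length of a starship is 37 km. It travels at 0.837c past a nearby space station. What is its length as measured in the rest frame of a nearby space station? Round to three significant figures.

γ = 1/√(1 − β²) = 1/√(1 − 0.700569) = 1/√0.299431 = 1/0.547203 = 1.8275.
Length contraction: L = L₀/γ = 37/1.8275 = 20.2 km.

20.2 km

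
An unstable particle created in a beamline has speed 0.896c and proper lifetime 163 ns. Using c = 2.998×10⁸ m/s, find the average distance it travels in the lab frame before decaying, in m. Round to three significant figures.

98.6 m

With β = 0.896, γ = 1/√(1 − 0.896²) = 1/√0.197184 = 2.252.
Lab-frame lifetime: Δt = γτ = 2.252 × 163 ns = 367.08 ns.
Distance: d = vΔt = 0.896 × 2.998×10⁸ m/s × 3.6708×10^-7 s = 98.6 m.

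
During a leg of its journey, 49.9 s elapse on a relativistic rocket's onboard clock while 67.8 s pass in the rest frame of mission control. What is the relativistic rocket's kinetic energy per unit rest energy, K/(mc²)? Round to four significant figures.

γ = Δt/Δτ = 67.8/49.9 = 1.35872.
K/(mc²) = γ − 1 = 1.35872 − 1 = 0.3587.

0.3587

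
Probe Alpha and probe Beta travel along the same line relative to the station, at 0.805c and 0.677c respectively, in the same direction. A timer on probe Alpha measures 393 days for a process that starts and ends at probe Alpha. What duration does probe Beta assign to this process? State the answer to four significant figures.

Speed of probe Alpha in probe Beta's frame: u = (v_A − v_B)/(1 − v_A v_B/c²) = (0.805 − 0.677)/(1 − 0.805×0.677) = 0.128/0.455015 = 0.28131; |u| = 0.28131c.
γ for this relative speed: γ = 1/√(1 − 0.0791353) = 1.0421.
The clock on probe Alpha records proper time, so probe Beta measures Δt = γΔτ = 1.0421 × 393 = 409.5 days.

409.5 days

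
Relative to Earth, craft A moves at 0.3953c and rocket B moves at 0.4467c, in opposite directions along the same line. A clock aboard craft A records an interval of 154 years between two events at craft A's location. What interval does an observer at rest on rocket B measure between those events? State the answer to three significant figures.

220 years

The velocity of craft A relative to rocket B is (0.3953 + 0.4467)c / (1 + 0.3953×0.4467) = 0.71563c; relative speed 0.71563c.
γ for this relative speed: γ = 1/√(1 − 0.512126) = 1.4317.
The clock on craft A records proper time, so rocket B measures Δt = γΔτ = 1.4317 × 154 = 220 years.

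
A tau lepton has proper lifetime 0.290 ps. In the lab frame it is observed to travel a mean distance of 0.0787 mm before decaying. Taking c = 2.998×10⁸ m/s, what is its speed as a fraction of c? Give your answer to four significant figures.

Lab distance = (lab lifetime)·v = γτ·βc, so βγ = d/(cτ) = 7.870×10^-5/(2.998×10⁸ × 2.900×10^-13) = 0.9052.
With βγ = 0.9052: γ² = 1 + (βγ)² = 1.819387, and β = (βγ)/γ = 0.9052/1.34885 = 0.6711.

0.6711c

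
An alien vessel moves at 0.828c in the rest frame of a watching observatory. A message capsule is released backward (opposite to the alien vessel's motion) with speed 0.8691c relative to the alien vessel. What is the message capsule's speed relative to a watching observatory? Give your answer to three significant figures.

In units of c, u = (u' + v)/(1 + u'v) with u' = −0.8691 and v = 0.828.
Numerator: −0.8691 + 0.828 = −0.0411. Denominator: 1 + (−0.8691)(0.828) = 0.2803852.
u = −0.0411/0.2803852 = −0.14658, so the speed is 0.147c.

0.147c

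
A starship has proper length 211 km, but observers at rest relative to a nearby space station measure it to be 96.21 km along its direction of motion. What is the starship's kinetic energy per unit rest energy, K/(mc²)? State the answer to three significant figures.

1.19

γ = L₀/L = 211/96.21 = 2.19312.
K/(mc²) = γ − 1 = 2.19312 − 1 = 1.19.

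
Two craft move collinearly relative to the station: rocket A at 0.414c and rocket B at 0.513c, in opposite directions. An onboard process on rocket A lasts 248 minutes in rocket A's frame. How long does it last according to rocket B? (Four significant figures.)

Transform rocket A's velocity into rocket B's frame: (0.414 + 0.513)/(1 + 0.414·0.513) = 0.927/1.212382, so the relative speed is 0.76461c.
γ for this relative speed: γ = 1/√(1 − 0.584628) = 1.5516.
The clock on rocket A records proper time, so rocket B measures Δt = γΔτ = 1.5516 × 248 = 384.8 minutes.

384.8 minutes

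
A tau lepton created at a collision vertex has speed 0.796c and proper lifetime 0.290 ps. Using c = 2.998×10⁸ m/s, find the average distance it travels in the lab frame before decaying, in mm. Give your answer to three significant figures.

γ = 1/√(1 − β²) = 1/√(1 − 0.633616) = 1/√0.366384 = 1/0.605297 = 1.6521.
Lab-frame lifetime: Δt = γτ = 1.6521 × 0.290 ps = 0.47911 ps.
Distance: d = vΔt = 0.796 × 2.998×10⁸ m/s × 4.7911×10^-13 s = 1.14×10^-4 m = 0.114 mm.

0.114 mm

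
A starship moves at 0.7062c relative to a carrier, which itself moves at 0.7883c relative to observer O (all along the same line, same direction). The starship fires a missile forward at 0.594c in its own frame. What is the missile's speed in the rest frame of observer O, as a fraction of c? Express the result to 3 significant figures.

0.990c

First combine the missile and starship (S''→S'): u₁ = (0.594 + 0.7062)/(1 + 0.594×0.7062) = 1.3002/1.4194828 = 0.91597.
Then combine with the carrier (S'→S): u = (0.91597 + 0.7883)/(1 + 0.91597×0.7883) = 1.70427/1.722059151 = 0.98967.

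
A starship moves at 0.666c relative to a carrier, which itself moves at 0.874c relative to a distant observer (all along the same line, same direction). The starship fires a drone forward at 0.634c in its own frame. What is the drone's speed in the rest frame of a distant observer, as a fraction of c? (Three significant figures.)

First combine the drone and starship (S''→S'): u₁ = (0.634 + 0.666)/(1 + 0.634×0.666) = 1.3/1.422244 = 0.91405.
Then combine with the carrier (S'→S): u = (0.91405 + 0.874)/(1 + 0.91405×0.874) = 1.78805/1.7988797 = 0.99398.

0.994c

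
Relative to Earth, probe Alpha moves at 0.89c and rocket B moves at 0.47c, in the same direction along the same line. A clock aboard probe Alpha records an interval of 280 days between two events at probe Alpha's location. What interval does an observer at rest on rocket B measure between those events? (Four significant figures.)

404.7 days

The velocity of probe Alpha relative to rocket B is (0.89 − 0.47)c / (1 − 0.89×0.47) = 0.72202c; relative speed 0.72202c.
γ for this relative speed: γ = 1/√(1 − 0.521313) = 1.4454.
Probe Alpha's interval is proper; time dilation gives Δt_B = γΔτ = 1.4454 × 280 days = 404.7 days.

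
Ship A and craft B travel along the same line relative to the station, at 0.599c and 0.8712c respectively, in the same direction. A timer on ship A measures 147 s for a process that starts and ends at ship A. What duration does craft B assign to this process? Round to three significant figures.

Speed of ship A in craft B's frame: u = (v_A − v_B)/(1 − v_A v_B/c²) = (0.599 − 0.8712)/(1 − 0.599×0.8712) = −0.2722/0.4781512 = −0.56928; |u| = 0.56928c.
At |u| = 0.56928c, γ = (1 − 0.32408)^(−1/2) = 1.2163.
Ship A's interval is proper; time dilation gives Δt_B = γΔτ = 1.2163 × 147 s = 179 s.

179 s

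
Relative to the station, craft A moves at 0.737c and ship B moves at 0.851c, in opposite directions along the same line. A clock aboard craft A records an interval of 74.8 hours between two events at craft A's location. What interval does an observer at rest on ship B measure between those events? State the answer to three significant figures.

Speed of craft A in ship B's frame: u = (v_A + v_B)/(1 + v_A v_B/c²) = (0.737 + 0.851)/(1 + 0.737×0.851) = 1.588/1.627187 = 0.97592; |u| = 0.97592c.
γ for this relative speed: γ = 1/√(1 − 0.95242) = 4.5845.
The clock on craft A records proper time, so ship B measures Δt = γΔτ = 4.5845 × 74.8 = 343 hours.

343 hours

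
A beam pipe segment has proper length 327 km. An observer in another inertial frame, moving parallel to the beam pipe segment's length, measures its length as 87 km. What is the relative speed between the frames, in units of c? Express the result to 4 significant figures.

0.9640c

Length contraction gives γ = L₀/L = 327/87 = 3.7586.
β = √(1 − 1/γ²) = √0.929214 = 0.9640.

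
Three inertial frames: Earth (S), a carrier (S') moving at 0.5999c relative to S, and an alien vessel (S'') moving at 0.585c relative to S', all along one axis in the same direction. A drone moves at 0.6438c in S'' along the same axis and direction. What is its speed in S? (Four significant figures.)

0.9720c

First combine the drone and alien vessel (S''→S'): u₁ = (0.6438 + 0.585)/(1 + 0.6438×0.585) = 1.2288/1.376623 = 0.89262.
Then combine with the carrier (S'→S): u = (0.89262 + 0.5999)/(1 + 0.89262×0.5999) = 1.49252/1.535482738 = 0.97202.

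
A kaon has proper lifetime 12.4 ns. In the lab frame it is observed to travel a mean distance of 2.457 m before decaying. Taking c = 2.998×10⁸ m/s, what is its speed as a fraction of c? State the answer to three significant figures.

0.551c

Lab distance = (lab lifetime)·v = γτ·βc, so βγ = d/(cτ) = 2.457/(2.998×10⁸ × 1.240×10^-8) = 0.66092.
With βγ = 0.66092: γ² = 1 + (βγ)² = 1.436815, and β = (βγ)/γ = 0.66092/1.19867 = 0.551.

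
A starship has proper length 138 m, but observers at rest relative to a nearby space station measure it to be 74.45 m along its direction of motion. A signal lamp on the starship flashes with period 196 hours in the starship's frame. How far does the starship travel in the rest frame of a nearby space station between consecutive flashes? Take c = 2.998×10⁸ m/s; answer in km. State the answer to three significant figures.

3.30×10^11 km

Length contraction gives γ = L₀/L = 138/74.45 = 1.85359.
β = √(1 − 1/γ²) = 0.84199. Lab-frame period = γτ = 1.85359×196 hours = 363.3 hours. Distance = βc × γτ = 0.84199 × 2.998×10⁸ m/s × 1307880 s = 3.3015×10^14 m = 3.30×10^11 km.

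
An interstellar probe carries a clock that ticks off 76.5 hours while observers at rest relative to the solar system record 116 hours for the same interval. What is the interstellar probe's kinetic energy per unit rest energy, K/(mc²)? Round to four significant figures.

γ = Δt/Δτ = 116/76.5 = 1.51634.
K/(mc²) = γ − 1 = 1.51634 − 1 = 0.5163.

0.5163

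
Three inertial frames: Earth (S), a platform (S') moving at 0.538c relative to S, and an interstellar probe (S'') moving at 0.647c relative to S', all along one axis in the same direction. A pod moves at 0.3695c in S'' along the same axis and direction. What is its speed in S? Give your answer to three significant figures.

Compose velocities in two stages. Stage 1 (into S'): u₁ = (0.3695+0.647)/(1+0.3695×0.647) = 0.82038.
Stage 2 (into S): u = (0.82038+0.538)/(1+0.82038×0.538) = 0.94243, so the speed is 0.942c.

0.942c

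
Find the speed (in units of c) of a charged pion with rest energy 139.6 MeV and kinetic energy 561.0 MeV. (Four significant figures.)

0.9799c

K = (γ−1)mc², so γ = 1 + 561.0/139.6 = 5.0186.
Then v/c = √(1 − γ⁻²) = √(1 − 0.0397041) = √0.9602959 = 0.9799.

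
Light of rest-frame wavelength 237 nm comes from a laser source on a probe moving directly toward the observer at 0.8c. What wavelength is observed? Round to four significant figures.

Relativistic Doppler for wavelength: λ_obs = λ_src · √((1−β)/(1+β)).
With β = 0.8: factor = √(0.2/1.8) = 0.33333.
λ_obs = 237 × 0.33333 = 79.00 nm.

79.00 nm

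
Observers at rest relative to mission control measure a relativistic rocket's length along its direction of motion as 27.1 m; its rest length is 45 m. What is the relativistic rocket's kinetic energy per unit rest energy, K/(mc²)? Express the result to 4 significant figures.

0.6605

γ = L₀/L = 45/27.1 = 1.66052.
Since K = (γ−1)mc², K/(mc²) = 1.66052 − 1 = 0.6605.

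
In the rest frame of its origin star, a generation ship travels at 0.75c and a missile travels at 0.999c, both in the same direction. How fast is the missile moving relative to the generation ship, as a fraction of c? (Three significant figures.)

0.993c

Transform to the generation ship's frame: u' = (u − v)/(1 − uv/c²).
u' = (0.999 − 0.75)/(1 − 0.999×0.75) = 0.249/0.25075 = 0.99302.
Speed in the generation ship's frame: 0.993c (in the same direction).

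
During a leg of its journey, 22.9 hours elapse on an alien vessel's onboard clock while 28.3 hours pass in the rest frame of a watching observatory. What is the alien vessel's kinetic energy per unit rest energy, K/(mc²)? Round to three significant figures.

0.236

The time-dilation ratio gives γ = 28.3/22.9 = 1.23581.
Since K = (γ−1)mc², K/(mc²) = 1.23581 − 1 = 0.236.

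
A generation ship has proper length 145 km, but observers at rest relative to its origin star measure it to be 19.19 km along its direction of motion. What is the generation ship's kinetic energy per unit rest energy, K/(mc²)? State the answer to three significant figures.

γ = L₀/L = 145/19.19 = 7.55602.
Since K = (γ−1)mc², K/(mc²) = 7.55602 − 1 = 6.56.

6.56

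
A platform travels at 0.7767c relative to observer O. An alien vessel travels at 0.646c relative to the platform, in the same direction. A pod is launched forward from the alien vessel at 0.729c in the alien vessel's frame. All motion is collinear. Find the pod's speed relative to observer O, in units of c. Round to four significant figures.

First combine the pod and alien vessel (S''→S'): u₁ = (0.729 + 0.646)/(1 + 0.729×0.646) = 1.375/1.470934 = 0.93478.
Then combine with the platform (S'→S): u = (0.93478 + 0.7767)/(1 + 0.93478×0.7767) = 1.71148/1.726043626 = 0.99156.

0.9916c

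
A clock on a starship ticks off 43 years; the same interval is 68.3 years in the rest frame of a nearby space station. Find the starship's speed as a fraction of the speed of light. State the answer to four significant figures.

γ = Δt/Δτ = 68.3/43 = 1.5884.
β = √(1 − 1/γ²) = √(1 − 0.396351) = √0.603649 = 0.7769.

0.7769c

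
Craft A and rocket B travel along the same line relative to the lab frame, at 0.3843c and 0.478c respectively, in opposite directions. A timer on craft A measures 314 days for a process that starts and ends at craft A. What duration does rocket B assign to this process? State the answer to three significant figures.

Transform craft A's velocity into rocket B's frame: (0.3843 + 0.478)/(1 + 0.3843·0.478) = 0.8623/1.1836954, so the relative speed is 0.72848c.
γ for this relative speed: γ = 1/√(1 − 0.530683) = 1.4597.
Craft A's interval is proper; time dilation gives Δt_B = γΔτ = 1.4597 × 314 days = 458 days.

458 days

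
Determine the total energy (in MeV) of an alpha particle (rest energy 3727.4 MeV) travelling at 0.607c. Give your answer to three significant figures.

4690 MeV

With β = 0.607, γ = 1/√(1 − 0.607²) = 1/√0.631551 = 1.2583.
Total energy: E = γmc² = 1.2583 × 3727.4 MeV = 4690 MeV.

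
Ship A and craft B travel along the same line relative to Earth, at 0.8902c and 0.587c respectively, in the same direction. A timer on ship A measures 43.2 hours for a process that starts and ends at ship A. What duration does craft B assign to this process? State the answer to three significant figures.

The velocity of ship A relative to craft B is (0.8902 − 0.587)c / (1 − 0.8902×0.587) = 0.63504c; relative speed 0.63504c.
At |u| = 0.63504c, γ = (1 − 0.403276)^(−1/2) = 1.2945.
Ship A's interval is proper; time dilation gives Δt_B = γΔτ = 1.2945 × 43.2 hours = 55.9 hours.

55.9 hours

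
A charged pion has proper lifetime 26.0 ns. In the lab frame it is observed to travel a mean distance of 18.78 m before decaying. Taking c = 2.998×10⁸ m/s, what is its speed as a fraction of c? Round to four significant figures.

0.9236c

d = βγcτ ⇒ βγ = d/(cτ) = 18.78 m / (7.7948 m) = 2.4093.
β = (βγ)/√(1+(βγ)²) = 2.4093/√6.80473 = 0.9236.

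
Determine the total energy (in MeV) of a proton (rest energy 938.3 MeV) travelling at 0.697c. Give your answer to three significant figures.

1310 MeV

Lorentz factor: γ = (1 − 0.485809)^(−1/2) = 1.3946.
Total energy: E = γmc² = 1.3946 × 938.3 MeV = 1310 MeV.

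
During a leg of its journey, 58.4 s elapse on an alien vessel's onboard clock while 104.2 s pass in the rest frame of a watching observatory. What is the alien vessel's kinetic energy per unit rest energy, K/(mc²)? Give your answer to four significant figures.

0.7842

The time-dilation ratio gives γ = 104.2/58.4 = 1.78425.
Since K = (γ−1)mc², K/(mc²) = 1.78425 − 1 = 0.7842.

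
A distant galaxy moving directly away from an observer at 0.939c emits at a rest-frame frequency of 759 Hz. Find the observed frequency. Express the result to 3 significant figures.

135 Hz

Relativistic Doppler (source moving away): f_obs = f_src · √((1−β)/(1+β)).
With β = 0.939: factor = √(0.061/1.939) = 0.17737.
f_obs = 759 × 0.17737 = 135 Hz.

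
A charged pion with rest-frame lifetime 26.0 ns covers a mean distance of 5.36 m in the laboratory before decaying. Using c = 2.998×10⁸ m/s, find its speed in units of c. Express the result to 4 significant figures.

d = βγcτ ⇒ βγ = d/(cτ) = 5.360 m / (7.7948 m) = 0.68764.
β = (βγ)/√(1+(βγ)²) = 0.68764/√1.472849 = 0.5666.

0.5666c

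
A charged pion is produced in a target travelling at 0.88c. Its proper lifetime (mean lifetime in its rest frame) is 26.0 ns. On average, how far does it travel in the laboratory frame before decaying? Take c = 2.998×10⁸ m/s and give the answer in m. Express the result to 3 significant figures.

14.4 m

β² = 0.7744, so γ = 1/√0.2256 = 2.1054.
Lab-frame lifetime: Δt = γτ = 2.1054 × 26.0 ns = 54.74 ns.
Distance: d = vΔt = 0.88 × 2.998×10⁸ m/s × 5.4740×10^-8 s = 14.4 m.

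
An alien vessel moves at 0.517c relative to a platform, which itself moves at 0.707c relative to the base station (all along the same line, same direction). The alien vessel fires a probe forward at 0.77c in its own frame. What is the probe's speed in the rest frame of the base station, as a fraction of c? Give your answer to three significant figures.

0.986c

First combine the probe and alien vessel (S''→S'): u₁ = (0.77 + 0.517)/(1 + 0.77×0.517) = 1.287/1.39809 = 0.92054.
Then combine with the platform (S'→S): u = (0.92054 + 0.707)/(1 + 0.92054×0.707) = 1.62754/1.65082178 = 0.9859.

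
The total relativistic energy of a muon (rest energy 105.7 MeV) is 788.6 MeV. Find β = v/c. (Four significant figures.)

0.9910

Total energy E = γmc² gives γ = 788.6/105.7 = 7.4607.
Hence β = √(1 − 1/γ²) = √(1 − 0.0179656) = √0.9820344 = 0.9910.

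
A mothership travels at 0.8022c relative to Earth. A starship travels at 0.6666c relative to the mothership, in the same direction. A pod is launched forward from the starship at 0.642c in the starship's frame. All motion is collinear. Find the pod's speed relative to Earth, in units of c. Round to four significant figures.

0.9905c

First combine the pod and starship (S''→S'): u₁ = (0.642 + 0.6666)/(1 + 0.642×0.6666) = 1.3086/1.4279572 = 0.91641.
Then combine with the mothership (S'→S): u = (0.91641 + 0.8022)/(1 + 0.91641×0.8022) = 1.71861/1.735144102 = 0.99047.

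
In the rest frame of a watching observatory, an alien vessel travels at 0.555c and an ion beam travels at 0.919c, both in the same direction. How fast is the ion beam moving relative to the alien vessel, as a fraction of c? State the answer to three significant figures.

0.743c

Transform to the alien vessel's frame: u' = (u − v)/(1 − uv/c²).
u' = (0.919 − 0.555)/(1 − 0.919×0.555) = 0.364/0.489955 = 0.74293.
Speed in the alien vessel's frame: 0.743c (in the same direction).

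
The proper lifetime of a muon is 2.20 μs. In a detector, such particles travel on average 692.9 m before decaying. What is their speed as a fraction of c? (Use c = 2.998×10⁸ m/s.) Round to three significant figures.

0.724c

d = βγcτ ⇒ βγ = d/(cτ) = 692.9 m / (659.56 m) = 1.0505.
β = (βγ)/√(1+(βγ)²) = 1.0505/√2.10355 = 0.724.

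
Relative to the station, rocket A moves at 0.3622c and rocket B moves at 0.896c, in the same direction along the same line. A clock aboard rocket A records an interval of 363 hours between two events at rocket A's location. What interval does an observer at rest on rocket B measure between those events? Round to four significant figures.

592.4 hours

Speed of rocket A in rocket B's frame: u = (v_A − v_B)/(1 − v_A v_B/c²) = (0.3622 − 0.896)/(1 − 0.3622×0.896) = −0.5338/0.6754688 = −0.79027; |u| = 0.79027c.
γ for this relative speed: γ = 1/√(1 − 0.624527) = 1.632.
Rocket A's interval is proper; time dilation gives Δt_B = γΔτ = 1.632 × 363 hours = 592.4 hours.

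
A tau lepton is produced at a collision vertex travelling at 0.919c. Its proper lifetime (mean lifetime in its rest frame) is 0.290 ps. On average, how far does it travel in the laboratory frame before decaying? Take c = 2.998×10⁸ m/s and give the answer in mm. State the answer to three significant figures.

0.203 mm

β² = 0.844561, so γ = 1/√0.155439 = 2.5364.
Lab-frame lifetime: Δt = γτ = 2.5364 × 0.290 ps = 0.73556 ps.
Distance: d = vΔt = 0.919 × 2.998×10⁸ m/s × 7.3556×10^-13 s = 2.03×10^-4 m = 0.203 mm.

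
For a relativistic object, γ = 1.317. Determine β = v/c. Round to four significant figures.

β = √(1 − 1/γ²) = √(1 − 1/1.734489) = √0.423461 = 0.6507.

0.6507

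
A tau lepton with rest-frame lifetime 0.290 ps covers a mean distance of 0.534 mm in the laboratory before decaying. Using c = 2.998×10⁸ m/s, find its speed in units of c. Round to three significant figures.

0.987c

Lab distance = (lab lifetime)·v = γτ·βc, so βγ = d/(cτ) = 5.340×10^-4/(2.998×10⁸ × 2.900×10^-13) = 6.142.
With βγ = 6.142: γ² = 1 + (βγ)² = 38.7242, and β = (βγ)/γ = 6.142/6.22288 = 0.987.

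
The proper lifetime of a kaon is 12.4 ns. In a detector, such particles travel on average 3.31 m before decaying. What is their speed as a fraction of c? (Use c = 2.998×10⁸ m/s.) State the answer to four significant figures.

0.6650c

Lab distance = (lab lifetime)·v = γτ·βc, so βγ = d/(cτ) = 3.310/(2.998×10⁸ × 1.240×10^-8) = 0.89038.
With βγ = 0.89038: γ² = 1 + (βγ)² = 1.792777, and β = (βγ)/γ = 0.89038/1.33895 = 0.6650.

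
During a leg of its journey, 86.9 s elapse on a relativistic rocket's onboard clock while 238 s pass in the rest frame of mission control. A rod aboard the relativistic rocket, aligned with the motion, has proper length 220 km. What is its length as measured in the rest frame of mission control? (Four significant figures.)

80.33 km

The time-dilation ratio gives γ = 238/86.9 = 2.73878.
L = L₀/γ = 220/2.73878 = 80.33 km.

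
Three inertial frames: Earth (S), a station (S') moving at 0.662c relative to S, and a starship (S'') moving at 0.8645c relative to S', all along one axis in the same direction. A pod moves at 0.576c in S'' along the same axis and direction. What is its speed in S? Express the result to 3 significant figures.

First combine the pod and starship (S''→S'): u₁ = (0.576 + 0.8645)/(1 + 0.576×0.8645) = 1.4405/1.497952 = 0.96165.
Then combine with the station (S'→S): u = (0.96165 + 0.662)/(1 + 0.96165×0.662) = 1.62365/1.6366123 = 0.99208.

0.992c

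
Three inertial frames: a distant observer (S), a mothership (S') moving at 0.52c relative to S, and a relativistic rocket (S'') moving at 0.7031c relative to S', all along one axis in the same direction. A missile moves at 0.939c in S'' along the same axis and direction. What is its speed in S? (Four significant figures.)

Compose velocities in two stages. Stage 1 (into S'): u₁ = (0.939+0.7031)/(1+0.939×0.7031) = 0.98909.
Stage 2 (into S): u = (0.98909+0.52)/(1+0.98909×0.52) = 0.99654, so the speed is 0.9965c.

0.9965c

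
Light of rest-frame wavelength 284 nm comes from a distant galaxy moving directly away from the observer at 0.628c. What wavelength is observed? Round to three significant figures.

594 nm

Relativistic Doppler for wavelength: λ_obs = λ_src · √((1+β)/(1−β)).
With β = 0.628: factor = √(1.628/0.372) = 2.092.
λ_obs = 284 × 2.092 = 594 nm.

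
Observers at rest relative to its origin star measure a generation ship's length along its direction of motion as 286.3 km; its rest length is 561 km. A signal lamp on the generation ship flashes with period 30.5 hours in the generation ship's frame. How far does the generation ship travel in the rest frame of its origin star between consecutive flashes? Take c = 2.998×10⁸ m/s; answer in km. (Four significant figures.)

From L = L₀/γ: γ = 561/286.3 = 1.95948.
β = √(1 − 1/γ²) = 0.85997. Lab-frame period = γτ = 1.95948×30.5 hours = 59.764 hours. Distance = βc × γτ = 0.85997 × 2.998×10⁸ m/s × 215150.4 s = 5.5470×10^13 m = 5.547×10^10 km.

5.547×10^10 km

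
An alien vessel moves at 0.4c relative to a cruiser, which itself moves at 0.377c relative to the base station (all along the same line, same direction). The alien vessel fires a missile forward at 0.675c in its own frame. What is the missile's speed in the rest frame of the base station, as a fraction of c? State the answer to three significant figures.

Apply u = (u'+v)/(1+u'v) twice. Missile in the cruiser frame: (0.675+0.4)/(1+0.675·0.4) = 1.075/1.27 = 0.84646c.
That velocity, transformed to the rest frame of the base station: (0.84646+0.377)/(1+0.84646·0.377) = 1.22346/1.31911542 = 0.92749c.

0.927c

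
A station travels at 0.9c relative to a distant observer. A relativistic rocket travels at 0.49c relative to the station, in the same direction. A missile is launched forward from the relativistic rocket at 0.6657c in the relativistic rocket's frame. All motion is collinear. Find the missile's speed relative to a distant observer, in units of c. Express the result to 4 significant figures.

First combine the missile and relativistic rocket (S''→S'): u₁ = (0.6657 + 0.49)/(1 + 0.6657×0.49) = 1.1557/1.326193 = 0.87144.
Then combine with the station (S'→S): u = (0.87144 + 0.9)/(1 + 0.87144×0.9) = 1.77144/1.784296 = 0.99279.

0.9928c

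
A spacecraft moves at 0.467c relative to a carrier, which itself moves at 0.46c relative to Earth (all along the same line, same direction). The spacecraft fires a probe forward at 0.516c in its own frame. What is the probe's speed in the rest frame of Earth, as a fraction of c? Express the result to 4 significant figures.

0.9177c

First combine the probe and spacecraft (S''→S'): u₁ = (0.516 + 0.467)/(1 + 0.516×0.467) = 0.983/1.240972 = 0.79212.
Then combine with the carrier (S'→S): u = (0.79212 + 0.46)/(1 + 0.79212×0.46) = 1.25212/1.3643752 = 0.91772.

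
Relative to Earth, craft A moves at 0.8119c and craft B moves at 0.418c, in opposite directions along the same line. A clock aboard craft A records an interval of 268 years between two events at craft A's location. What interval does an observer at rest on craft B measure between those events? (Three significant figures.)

Transform craft A's velocity into craft B's frame: (0.8119 + 0.418)/(1 + 0.8119·0.418) = 1.2299/1.3393742, so the relative speed is 0.91826c.
γ for this relative speed: γ = 1/√(1 − 0.843201) = 2.5254.
The clock on craft A records proper time, so craft B measures Δt = γΔτ = 2.5254 × 268 = 677 years.

677 years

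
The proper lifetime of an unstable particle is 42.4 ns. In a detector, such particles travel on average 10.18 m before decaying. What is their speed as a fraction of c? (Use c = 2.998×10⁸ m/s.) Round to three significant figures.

d = βγcτ ⇒ βγ = d/(cτ) = 10.18 m / (12.71152 m) = 0.80085.
β = (βγ)/√(1+(βγ)²) = 0.80085/√1.641361 = 0.625.

0.625c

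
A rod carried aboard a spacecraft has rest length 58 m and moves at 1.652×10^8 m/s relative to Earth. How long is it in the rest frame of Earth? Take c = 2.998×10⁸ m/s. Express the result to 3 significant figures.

48.4 m

β = v/c = (1.652×10^8 m/s)/(2.998×10⁸ m/s) = 0.551034.
β² = 0.3036385, so γ = 1/√0.6963615 = 1.1983.
Along the direction of motion the measured length is L₀/γ = 58/1.1983 = 48.4 m.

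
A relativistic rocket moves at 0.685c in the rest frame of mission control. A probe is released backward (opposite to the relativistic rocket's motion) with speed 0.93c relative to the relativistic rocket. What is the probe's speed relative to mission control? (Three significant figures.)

0.675c

In units of c, u = (u' + v)/(1 + u'v) with u' = −0.93 and v = 0.685.
Numerator: −0.93 + 0.685 = −0.245. Denominator: 1 + (−0.93)(0.685) = 0.36295.
u = −0.245/0.36295 = −0.67502, so the speed is 0.675c.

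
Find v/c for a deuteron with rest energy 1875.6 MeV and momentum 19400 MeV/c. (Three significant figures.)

0.995

βγ = pc/(mc²) = 19400/1875.6 = 10.343.
Since γ² = 1 + (βγ)² = 107.978, γ = √107.978 = 10.3912, and β = (βγ)/γ = 10.343/10.3912 = 0.995.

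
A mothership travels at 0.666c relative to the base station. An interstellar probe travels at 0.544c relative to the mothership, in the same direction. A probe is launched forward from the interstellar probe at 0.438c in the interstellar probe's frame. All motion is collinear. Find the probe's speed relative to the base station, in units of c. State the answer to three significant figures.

Compose velocities in two stages. Stage 1 (into S'): u₁ = (0.438+0.544)/(1+0.438×0.544) = 0.79304.
Stage 2 (into S): u = (0.79304+0.666)/(1+0.79304×0.666) = 0.95477, so the speed is 0.955c.

0.955c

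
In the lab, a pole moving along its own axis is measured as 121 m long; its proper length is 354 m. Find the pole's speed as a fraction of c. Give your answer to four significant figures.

0.9398c

Length contraction gives γ = L₀/L = 354/121 = 2.9256.
β = √(1 − 1/γ²) = √0.883166 = 0.9398.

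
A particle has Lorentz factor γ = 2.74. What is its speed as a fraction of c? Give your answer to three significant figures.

β = √(1 − 1/γ²) = √(1 − 1/7.5076) = √0.866802 = 0.931.

0.931c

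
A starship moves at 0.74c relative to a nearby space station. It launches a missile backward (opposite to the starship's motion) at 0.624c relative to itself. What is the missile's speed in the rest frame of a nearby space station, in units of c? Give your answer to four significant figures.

0.2155c

Relativistic velocity addition: u = (u' + v)/(1 + u'v/c²), with u' = −0.624c and v = 0.74c.
Numerator: −0.624 + 0.74 = 0.116. Denominator: 1 + (−0.624)(0.74) = 0.53824.
u = 0.116/0.53824 = 0.21552, so the speed is 0.2155c.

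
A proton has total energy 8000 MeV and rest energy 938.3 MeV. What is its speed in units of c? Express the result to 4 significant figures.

Total energy E = γmc² gives γ = 8000/938.3 = 8.5261.
Hence β = √(1 − 1/γ²) = √(1 − 0.0137562) = √0.9862438 = 0.9931.

0.9931c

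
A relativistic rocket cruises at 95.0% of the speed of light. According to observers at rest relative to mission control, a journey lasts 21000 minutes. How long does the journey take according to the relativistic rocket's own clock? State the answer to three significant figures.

Lorentz factor: γ = (1 − 0.9025)^(−1/2) = 3.2026.
The moving clock records proper time: Δτ = Δt/γ = 21000/3.2026 = 6560 minutes.

6560 minutes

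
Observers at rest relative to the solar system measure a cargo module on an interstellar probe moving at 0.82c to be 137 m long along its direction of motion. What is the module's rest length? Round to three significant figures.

γ = 1/√(1 − β²) = 1/√(1 − 0.6724) = 1/√0.3276 = 1/0.572364 = 1.7471.
Proper length: L₀ = γ·L = 1.7471 × 137 = 239 m.

239 m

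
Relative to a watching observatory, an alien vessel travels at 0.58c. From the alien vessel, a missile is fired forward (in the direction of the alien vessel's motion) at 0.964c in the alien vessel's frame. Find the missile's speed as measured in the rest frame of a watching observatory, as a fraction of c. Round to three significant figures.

Relativistic velocity addition: u = (u' + v)/(1 + u'v/c²), with u' = 0.964c and v = 0.58c.
Numerator: 0.964 + 0.58 = 1.544. Denominator: 1 + (0.964)(0.58) = 1.55912.
u = 1.544/1.55912 = 0.9903, so the speed is 0.990c.

0.990c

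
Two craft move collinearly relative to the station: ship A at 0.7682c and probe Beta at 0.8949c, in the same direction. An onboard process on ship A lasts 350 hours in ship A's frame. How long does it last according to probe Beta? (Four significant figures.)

The velocity of ship A relative to probe Beta is (0.7682 − 0.8949)c / (1 − 0.7682×0.8949) = −0.40539c; relative speed 0.40539c.
γ for this relative speed: γ = 1/√(1 − 0.164341) = 1.0939.
Ship A's interval is proper; time dilation gives Δt_B = γΔτ = 1.0939 × 350 hours = 382.9 hours.

382.9 hours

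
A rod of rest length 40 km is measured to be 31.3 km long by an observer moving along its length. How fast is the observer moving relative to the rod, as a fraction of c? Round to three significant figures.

0.623c

Length contraction gives γ = L₀/L = 40/31.3 = 1.278.
β = √(1 − 1/γ²) = √0.387737 = 0.623.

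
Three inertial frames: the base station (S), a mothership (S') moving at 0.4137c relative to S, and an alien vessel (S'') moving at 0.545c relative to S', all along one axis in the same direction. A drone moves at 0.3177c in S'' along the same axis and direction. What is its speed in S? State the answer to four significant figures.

0.8810c

Compose velocities in two stages. Stage 1 (into S'): u₁ = (0.3177+0.545)/(1+0.3177×0.545) = 0.73537.
Stage 2 (into S): u = (0.73537+0.4137)/(1+0.73537×0.4137) = 0.88104, so the speed is 0.8810c.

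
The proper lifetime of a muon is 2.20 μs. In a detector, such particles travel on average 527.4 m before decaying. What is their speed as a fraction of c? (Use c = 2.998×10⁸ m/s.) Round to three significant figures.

Lab distance = (lab lifetime)·v = γτ·βc, so βγ = d/(cτ) = 527.4/(2.998×10⁸ × 2.200×10^-6) = 0.79962.
With βγ = 0.79962: γ² = 1 + (βγ)² = 1.639392, and β = (βγ)/γ = 0.79962/1.28039 = 0.625.

0.625c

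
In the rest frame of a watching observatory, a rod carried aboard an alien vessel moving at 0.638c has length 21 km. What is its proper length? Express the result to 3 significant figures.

γ = 1/√(1 − β²) = 1/√(1 − 0.407044) = 1/√0.592956 = 1/0.770036 = 1.2986.
Proper length: L₀ = γ·L = 1.2986 × 21 = 27.3 km.

27.3 km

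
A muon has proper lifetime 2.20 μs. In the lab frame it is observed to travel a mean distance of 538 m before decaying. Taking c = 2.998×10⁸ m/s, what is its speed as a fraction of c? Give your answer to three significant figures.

0.632c

d = βγcτ ⇒ βγ = d/(cτ) = 538.0 m / (659.56 m) = 0.8157.
β = (βγ)/√(1+(βγ)²) = 0.8157/√1.665366 = 0.632.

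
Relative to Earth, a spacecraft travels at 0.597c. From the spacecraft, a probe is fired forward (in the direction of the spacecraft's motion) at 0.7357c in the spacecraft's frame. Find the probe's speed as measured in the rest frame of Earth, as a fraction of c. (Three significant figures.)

0.926c

Relativistic velocity addition: u = (u' + v)/(1 + u'v/c²), with u' = 0.7357c and v = 0.597c.
Numerator: 0.7357 + 0.597 = 1.3327. Denominator: 1 + (0.7357)(0.597) = 1.4392129.
u = 1.3327/1.4392129 = 0.92599, so the speed is 0.926c.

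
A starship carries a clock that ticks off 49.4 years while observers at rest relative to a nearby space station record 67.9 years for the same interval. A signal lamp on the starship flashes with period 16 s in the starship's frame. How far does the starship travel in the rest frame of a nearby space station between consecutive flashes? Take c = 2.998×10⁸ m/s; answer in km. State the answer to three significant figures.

γ = Δt/Δτ = 67.9/49.4 = 1.37449.
β = √(1 − 1/γ²) = 0.68606. Lab-frame period = γτ = 1.37449×16 s = 21.992 s. Distance = βc × γτ = 0.68606 × 2.998×10⁸ m/s × 21.992 s = 4.5233×10^9 m = 4.52×10^6 km.

4.52×10^6 km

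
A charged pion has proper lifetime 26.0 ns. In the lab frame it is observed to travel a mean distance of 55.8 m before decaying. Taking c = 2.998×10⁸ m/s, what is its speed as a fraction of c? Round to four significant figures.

0.9904c

d = βγcτ ⇒ βγ = d/(cτ) = 55.80 m / (7.7948 m) = 7.1586.
β = (βγ)/√(1+(βγ)²) = 7.1586/√52.2456 = 0.9904.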